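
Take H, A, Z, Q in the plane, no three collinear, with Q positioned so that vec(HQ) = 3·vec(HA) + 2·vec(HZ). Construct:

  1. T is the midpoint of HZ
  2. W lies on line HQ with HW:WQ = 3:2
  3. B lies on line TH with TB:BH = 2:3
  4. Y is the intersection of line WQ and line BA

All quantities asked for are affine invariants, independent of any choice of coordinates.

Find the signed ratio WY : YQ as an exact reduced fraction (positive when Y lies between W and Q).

Work in coordinates with H = (0, 0), A = (1, 0), Z = (0, 1), Q = (3, 2).
1. T is the midpoint of HZ ⇒ T = (0, 1/2)
2. W lies on line HQ with HW:WQ = 3:2 ⇒ W = (9/5, 6/5)
3. B lies on line TH with TB:BH = 2:3 ⇒ B = (0, 3/10)
4. Y is the intersection of line WQ and line BA ⇒ Y = (9/29, 6/29)
Y = W + t·(Q−W) with t = -36/29, so WY:YQ = t:(1−t) = -36/29:65/29

WY:YQ = -36/65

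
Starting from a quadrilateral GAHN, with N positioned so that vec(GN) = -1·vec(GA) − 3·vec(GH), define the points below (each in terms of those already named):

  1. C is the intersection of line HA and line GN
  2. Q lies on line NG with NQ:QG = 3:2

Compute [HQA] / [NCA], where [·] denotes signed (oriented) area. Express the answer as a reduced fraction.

Set G = (0, 0), A = (1, 0), H = (0, 1), N = (-1, -3); any affine frame gives the same invariant.
1. C is the intersection of line HA and line GN ⇒ C = (1/4, 3/4)
2. Q lies on line NG with NQ:QG = 3:2 ⇒ Q = (-2/5, -6/5)
2·[HQA] = 13/5, 2·[NCA] = -15/4
[HQA]:[NCA] = 13/5:-15/4 = -52/75

[HQA]:[NCA] = -52/75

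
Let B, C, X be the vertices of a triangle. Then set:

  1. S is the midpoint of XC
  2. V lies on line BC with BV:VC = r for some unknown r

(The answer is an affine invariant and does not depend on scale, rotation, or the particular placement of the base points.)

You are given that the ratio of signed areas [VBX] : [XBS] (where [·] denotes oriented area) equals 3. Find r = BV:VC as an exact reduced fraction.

r = -3/5

Set B = (0, 0), C = (1, 0), X = (0, 1); any affine frame gives the same invariant.
1. S is the midpoint of XC ⇒ S = (1/2, 1/2)
2. With BV:VC = r, write λ = r/(r+1) so V = B + λ·(C−B); V is affine-linear in λ
Every point depending on V is an affine combination of V and λ-independent points, so each such coordinate is linear in λ; the λ² term in each signed area is a multiple of (C−B)×(C−B) = 0, so 2·[VBX] and 2·[XBS] are each linear in λ. Evaluating at λ=0 and λ=1:
  2·[VBX] = −λ,   2·[XBS] = 1/2
So [VBX]:[XBS] = (−λ) / (1/2). Setting this equal to 3:
  −λ = 3·(1/2)  ⇒  λ = -3/2
Then r = λ/(1−λ) = (-3/2)/(5/2) = -3/5. Check: with r = -3/5, V = (-3/2, 0) and [VBX]:[XBS] = 3 as required.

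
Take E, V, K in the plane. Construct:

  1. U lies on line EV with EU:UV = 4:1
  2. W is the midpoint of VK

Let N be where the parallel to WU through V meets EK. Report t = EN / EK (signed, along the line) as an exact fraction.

Work in coordinates with E = (0, 0), V = (1, 0), K = (0, 1).
1. U lies on line EV with EU:UV = 4:1 ⇒ U = (4/5, 0)
2. W is the midpoint of VK ⇒ W = (1/2, 1/2)
through V parallel to WU: direction (3/10, -1/2); meets EK at N = (0, 5/3)
N = E + t·(K−E) with t = 5/3

t = 5/3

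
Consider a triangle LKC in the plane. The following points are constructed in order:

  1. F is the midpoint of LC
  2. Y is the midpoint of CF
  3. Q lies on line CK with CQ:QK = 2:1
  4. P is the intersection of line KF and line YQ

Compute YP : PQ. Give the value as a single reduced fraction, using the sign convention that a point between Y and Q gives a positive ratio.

Assign L = (0, 0), K = (1, 0), C = (0, 1) — the answer is frame-independent, so this choice is without loss of generality.
1. F is the midpoint of LC ⇒ F = (0, 1/2)
2. Y is the midpoint of CF ⇒ Y = (0, 3/4)
3. Q lies on line CK with CQ:QK = 2:1 ⇒ Q = (2/3, 1/3)
4. P is the intersection of line KF and line YQ ⇒ P = (2, -1/2)
P = Y + t·(Q−Y) with t = 3, so YP:PQ = t:(1−t) = 3:-2

YP:PQ = -3/2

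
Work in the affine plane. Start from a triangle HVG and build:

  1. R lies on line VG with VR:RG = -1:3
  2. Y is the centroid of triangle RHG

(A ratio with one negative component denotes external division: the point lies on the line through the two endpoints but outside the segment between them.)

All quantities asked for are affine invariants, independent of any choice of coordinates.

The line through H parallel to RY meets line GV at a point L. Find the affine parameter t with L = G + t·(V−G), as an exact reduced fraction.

t = 3

Set H = (0, 0), V = (1, 0), G = (0, 1); any affine frame gives the same invariant.
1. R lies on line VG with VR:RG = -1:3 ⇒ R = (3/2, -1/2)
2. Y is the centroid of triangle RHG ⇒ Y = (1/2, 1/6)
through H parallel to RY: direction (-1, 2/3); meets GV at L = (3, -2)
L = G + t·(V−G) with t = 3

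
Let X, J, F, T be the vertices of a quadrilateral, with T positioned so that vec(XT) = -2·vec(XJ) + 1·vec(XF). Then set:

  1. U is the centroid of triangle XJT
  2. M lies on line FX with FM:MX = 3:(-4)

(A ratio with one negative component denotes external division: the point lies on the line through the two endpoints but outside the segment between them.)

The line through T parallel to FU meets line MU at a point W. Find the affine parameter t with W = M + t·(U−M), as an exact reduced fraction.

t = -1/3

Set X = (0, 0), J = (1, 0), F = (0, 1), T = (-2, 1); any affine frame gives the same invariant.
1. U is the centroid of triangle XJT ⇒ U = (-1/3, 1/3)
2. M lies on line FX with FM:MX = 3:(-4) ⇒ M = (0, 4)
through T parallel to FU: direction (-1/3, -2/3); meets MU at W = (1/9, 47/9)
W = M + t·(U−M) with t = -1/3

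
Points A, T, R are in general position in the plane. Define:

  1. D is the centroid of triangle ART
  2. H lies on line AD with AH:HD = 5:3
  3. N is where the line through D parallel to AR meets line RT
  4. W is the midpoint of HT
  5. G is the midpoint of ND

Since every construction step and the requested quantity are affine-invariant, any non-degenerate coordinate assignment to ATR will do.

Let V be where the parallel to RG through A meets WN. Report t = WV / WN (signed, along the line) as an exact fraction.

Work in coordinates with A = (0, 0), T = (1, 0), R = (0, 1).
1. D is the centroid of triangle ART ⇒ D = (1/3, 1/3)
2. H lies on line AD with AH:HD = 5:3 ⇒ H = (5/24, 5/24)
3. N is where the line through D parallel to AR meets line RT ⇒ N = (1/3, 2/3)
4. W is the midpoint of HT ⇒ W = (29/48, 5/48)
5. G is the midpoint of ND ⇒ G = (1/3, 1/2)
through A parallel to RG: direction (1/3, -1/2); meets WN at V = (106/45, -53/15)
V = W + t·(N−W) with t = -97/15

t = -97/15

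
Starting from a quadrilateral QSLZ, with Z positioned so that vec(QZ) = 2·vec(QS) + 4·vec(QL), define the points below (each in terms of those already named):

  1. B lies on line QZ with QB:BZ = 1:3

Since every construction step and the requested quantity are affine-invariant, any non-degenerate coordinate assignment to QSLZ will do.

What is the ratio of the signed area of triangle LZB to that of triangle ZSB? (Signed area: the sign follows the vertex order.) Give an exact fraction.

Assign Q = (0, 0), S = (1, 0), L = (0, 1), Z = (2, 4) — the answer is frame-independent, so this choice is without loss of generality.
1. B lies on line QZ with QB:BZ = 1:3 ⇒ B = (1/2, 1)
2·[LZB] = -3/2, 2·[ZSB] = -3
[LZB]:[ZSB] = -3/2:-3 = 1/2

[LZB]:[ZSB] = 1/2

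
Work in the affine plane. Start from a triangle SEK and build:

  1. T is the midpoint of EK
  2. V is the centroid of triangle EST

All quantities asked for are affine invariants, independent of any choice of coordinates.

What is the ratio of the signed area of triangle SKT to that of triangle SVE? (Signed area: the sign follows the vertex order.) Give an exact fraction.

Set S = (0, 0), E = (1, 0), K = (0, 1); any affine frame gives the same invariant.
1. T is the midpoint of EK ⇒ T = (1/2, 1/2)
2. V is the centroid of triangle EST ⇒ V = (1/2, 1/6)
2·[SKT] = -1/2, 2·[SVE] = -1/6
[SKT]:[SVE] = -1/2:-1/6 = 3

[SKT]:[SVE] = 3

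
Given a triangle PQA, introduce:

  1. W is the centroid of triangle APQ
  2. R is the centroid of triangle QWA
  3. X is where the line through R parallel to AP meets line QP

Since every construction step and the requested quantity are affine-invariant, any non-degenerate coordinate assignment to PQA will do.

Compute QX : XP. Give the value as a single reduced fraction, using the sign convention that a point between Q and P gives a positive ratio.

QX:XP = 5/4

Work in coordinates with P = (0, 0), Q = (1, 0), A = (0, 1).
1. W is the centroid of triangle APQ ⇒ W = (1/3, 1/3)
2. R is the centroid of triangle QWA ⇒ R = (4/9, 4/9)
3. X is where the line through R parallel to AP meets line QP ⇒ X = (4/9, 0)
X = Q + t·(P−Q) with t = 5/9, so QX:XP = t:(1−t) = 5/9:4/9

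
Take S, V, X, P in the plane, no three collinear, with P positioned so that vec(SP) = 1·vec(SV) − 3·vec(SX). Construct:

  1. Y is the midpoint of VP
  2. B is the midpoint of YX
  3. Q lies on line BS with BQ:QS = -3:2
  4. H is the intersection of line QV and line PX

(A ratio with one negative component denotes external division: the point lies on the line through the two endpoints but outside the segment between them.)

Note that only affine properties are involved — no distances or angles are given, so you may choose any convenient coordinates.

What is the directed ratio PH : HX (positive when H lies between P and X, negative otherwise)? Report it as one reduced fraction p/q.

Assign S = (0, 0), V = (1, 0), X = (0, 1), P = (1, -3) — the answer is frame-independent, so this choice is without loss of generality.
1. Y is the midpoint of VP ⇒ Y = (1, -3/2)
2. B is the midpoint of YX ⇒ B = (1/2, -1/4)
3. Q lies on line BS with BQ:QS = -3:2 ⇒ Q = (-1, 1/2)
4. H is the intersection of line QV and line PX ⇒ H = (1/5, 1/5)
H = P + t·(X−P) with t = 4/5, so PH:HX = t:(1−t) = 4/5:1/5

PH:HX = 4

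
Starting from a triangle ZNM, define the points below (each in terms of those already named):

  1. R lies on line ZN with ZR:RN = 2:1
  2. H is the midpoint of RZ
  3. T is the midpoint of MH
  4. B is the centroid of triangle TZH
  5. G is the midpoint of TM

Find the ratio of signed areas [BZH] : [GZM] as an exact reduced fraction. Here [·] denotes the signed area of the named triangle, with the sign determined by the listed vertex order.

[BZH]:[GZM] = -2/3

Assign Z = (0, 0), N = (1, 0), M = (0, 1) — the answer is frame-independent, so this choice is without loss of generality.
1. R lies on line ZN with ZR:RN = 2:1 ⇒ R = (2/3, 0)
2. H is the midpoint of RZ ⇒ H = (1/3, 0)
3. T is the midpoint of MH ⇒ T = (1/6, 1/2)
4. B is the centroid of triangle TZH ⇒ B = (1/6, 1/6)
5. G is the midpoint of TM ⇒ G = (1/12, 3/4)
2·[BZH] = 1/18, 2·[GZM] = -1/12
[BZH]:[GZM] = 1/18:-1/12 = -2/3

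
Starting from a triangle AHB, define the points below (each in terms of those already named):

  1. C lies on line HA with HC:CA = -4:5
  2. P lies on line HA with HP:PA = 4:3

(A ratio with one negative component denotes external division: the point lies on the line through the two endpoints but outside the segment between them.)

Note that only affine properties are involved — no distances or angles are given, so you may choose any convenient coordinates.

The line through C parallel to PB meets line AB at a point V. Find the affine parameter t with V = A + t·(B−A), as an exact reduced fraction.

t = 35/3

Choose coordinates A = (0, 0), H = (1, 0), B = (0, 1).
1. C lies on line HA with HC:CA = -4:5 ⇒ C = (5, 0)
2. P lies on line HA with HP:PA = 4:3 ⇒ P = (3/7, 0)
through C parallel to PB: direction (-3/7, 1); meets AB at V = (0, 35/3)
V = A + t·(B−A) with t = 35/3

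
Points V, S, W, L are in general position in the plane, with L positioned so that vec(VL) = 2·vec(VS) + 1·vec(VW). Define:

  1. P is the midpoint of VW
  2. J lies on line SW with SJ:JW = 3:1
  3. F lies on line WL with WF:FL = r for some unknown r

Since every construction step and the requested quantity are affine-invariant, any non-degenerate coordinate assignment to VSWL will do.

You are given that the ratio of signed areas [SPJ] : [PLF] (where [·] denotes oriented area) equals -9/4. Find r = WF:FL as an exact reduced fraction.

Work in coordinates with V = (0, 0), S = (1, 0), W = (0, 1), L = (2, 1).
1. P is the midpoint of VW ⇒ P = (0, 1/2)
2. J lies on line SW with SJ:JW = 3:1 ⇒ J = (1/4, 3/4)
3. With WF:FL = r, write λ = r/(r+1) so F = W + λ·(L−W); F is affine-linear in λ
Every point depending on F is an affine combination of F and λ-independent points, so each such coordinate is linear in λ; the λ² term in each signed area is a multiple of (L−W)×(L−W) = 0, so 2·[SPJ] and 2·[PLF] are each linear in λ. Evaluating at λ=0 and λ=1:
  2·[SPJ] = -3/8,   2·[PLF] = −λ + 1
So [SPJ]:[PLF] = (-3/8) / (−λ + 1). Setting this equal to -9/4:
  -3/8 = -9/4·(−λ + 1)  ⇒  λ = 5/6
Then r = λ/(1−λ) = (5/6)/(1/6) = 5. Check: with r = 5, F = (5/3, 1) and [SPJ]:[PLF] = -9/4 as required.

r = 5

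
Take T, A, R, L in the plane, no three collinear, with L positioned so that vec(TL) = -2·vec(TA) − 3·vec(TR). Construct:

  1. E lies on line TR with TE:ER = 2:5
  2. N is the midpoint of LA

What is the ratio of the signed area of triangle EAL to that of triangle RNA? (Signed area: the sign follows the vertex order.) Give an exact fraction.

[EAL]:[RNA] = -9/7

Assign T = (0, 0), A = (1, 0), R = (0, 1), L = (-2, -3) — the answer is frame-independent, so this choice is without loss of generality.
1. E lies on line TR with TE:ER = 2:5 ⇒ E = (0, 2/7)
2. N is the midpoint of LA ⇒ N = (-1/2, -3/2)
2·[EAL] = -27/7, 2·[RNA] = 3
[EAL]:[RNA] = -27/7:3 = -9/7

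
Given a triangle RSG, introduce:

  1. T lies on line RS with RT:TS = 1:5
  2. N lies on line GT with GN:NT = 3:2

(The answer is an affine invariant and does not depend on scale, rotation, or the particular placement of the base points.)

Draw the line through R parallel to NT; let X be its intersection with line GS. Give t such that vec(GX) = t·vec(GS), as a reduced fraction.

Assign R = (0, 0), S = (1, 0), G = (0, 1) — the answer is frame-independent, so this choice is without loss of generality.
1. T lies on line RS with RT:TS = 1:5 ⇒ T = (1/6, 0)
2. N lies on line GT with GN:NT = 3:2 ⇒ N = (1/10, 2/5)
through R parallel to NT: direction (1/15, -2/5); meets GS at X = (-1/5, 6/5)
X = G + t·(S−G) with t = -1/5

t = -1/5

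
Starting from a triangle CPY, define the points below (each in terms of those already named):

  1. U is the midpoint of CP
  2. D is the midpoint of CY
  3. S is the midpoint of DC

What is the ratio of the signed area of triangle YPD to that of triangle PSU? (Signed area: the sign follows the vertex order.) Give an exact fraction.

[YPD]:[PSU] = -4

Choose coordinates C = (0, 0), P = (1, 0), Y = (0, 1).
1. U is the midpoint of CP ⇒ U = (1/2, 0)
2. D is the midpoint of CY ⇒ D = (0, 1/2)
3. S is the midpoint of DC ⇒ S = (0, 1/4)
2·[YPD] = -1/2, 2·[PSU] = 1/8
[YPD]:[PSU] = -1/2:1/8 = -4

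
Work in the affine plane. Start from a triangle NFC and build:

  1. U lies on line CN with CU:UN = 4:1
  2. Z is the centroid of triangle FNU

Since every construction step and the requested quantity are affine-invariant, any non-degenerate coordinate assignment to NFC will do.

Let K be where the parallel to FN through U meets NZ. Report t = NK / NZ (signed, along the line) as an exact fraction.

t = 3

Work in coordinates with N = (0, 0), F = (1, 0), C = (0, 1).
1. U lies on line CN with CU:UN = 4:1 ⇒ U = (0, 1/5)
2. Z is the centroid of triangle FNU ⇒ Z = (1/3, 1/15)
through U parallel to FN: direction (-1, 0); meets NZ at K = (1, 1/5)
K = N + t·(Z−N) with t = 3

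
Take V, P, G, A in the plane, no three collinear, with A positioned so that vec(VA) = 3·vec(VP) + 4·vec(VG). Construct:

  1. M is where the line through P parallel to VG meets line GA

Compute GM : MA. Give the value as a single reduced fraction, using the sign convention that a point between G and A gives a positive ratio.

GM:MA = 1/2

Work in coordinates with V = (0, 0), P = (1, 0), G = (0, 1), A = (3, 4).
1. M is where the line through P parallel to VG meets line GA ⇒ M = (1, 2)
M = G + t·(A−G) with t = 1/3, so GM:MA = t:(1−t) = 1/3:2/3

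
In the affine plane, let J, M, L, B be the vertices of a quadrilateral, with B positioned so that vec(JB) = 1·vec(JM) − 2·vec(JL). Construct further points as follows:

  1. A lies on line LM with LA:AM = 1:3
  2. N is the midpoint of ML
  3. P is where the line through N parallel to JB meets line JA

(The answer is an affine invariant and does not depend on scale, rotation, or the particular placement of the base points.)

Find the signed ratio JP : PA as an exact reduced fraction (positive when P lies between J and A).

JP:PA = -6

Assign J = (0, 0), M = (1, 0), L = (0, 1), B = (1, -2) — the answer is frame-independent, so this choice is without loss of generality.
1. A lies on line LM with LA:AM = 1:3 ⇒ A = (1/4, 3/4)
2. N is the midpoint of ML ⇒ N = (1/2, 1/2)
3. P is where the line through N parallel to JB meets line JA ⇒ P = (3/10, 9/10)
P = J + t·(A−J) with t = 6/5, so JP:PA = t:(1−t) = 6/5:-1/5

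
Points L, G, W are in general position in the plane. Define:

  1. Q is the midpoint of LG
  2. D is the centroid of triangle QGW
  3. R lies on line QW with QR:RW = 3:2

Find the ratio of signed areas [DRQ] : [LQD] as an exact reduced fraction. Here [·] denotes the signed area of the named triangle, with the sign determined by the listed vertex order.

[DRQ]:[LQD] = 3/5

Assign L = (0, 0), G = (1, 0), W = (0, 1) — the answer is frame-independent, so this choice is without loss of generality.
1. Q is the midpoint of LG ⇒ Q = (1/2, 0)
2. D is the centroid of triangle QGW ⇒ D = (1/2, 1/3)
3. R lies on line QW with QR:RW = 3:2 ⇒ R = (1/5, 3/5)
2·[DRQ] = 1/10, 2·[LQD] = 1/6
[DRQ]:[LQD] = 1/10:1/6 = 3/5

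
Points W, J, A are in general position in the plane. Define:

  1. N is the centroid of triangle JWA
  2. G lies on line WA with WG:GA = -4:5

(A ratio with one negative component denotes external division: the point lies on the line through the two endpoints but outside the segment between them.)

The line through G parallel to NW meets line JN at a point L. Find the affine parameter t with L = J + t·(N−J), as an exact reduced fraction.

Assign W = (0, 0), J = (1, 0), A = (0, 1) — the answer is frame-independent, so this choice is without loss of generality.
1. N is the centroid of triangle JWA ⇒ N = (1/3, 1/3)
2. G lies on line WA with WG:GA = -4:5 ⇒ G = (0, -4)
through G parallel to NW: direction (-1/3, -1/3); meets JN at L = (3, -1)
L = J + t·(N−J) with t = -3

t = -3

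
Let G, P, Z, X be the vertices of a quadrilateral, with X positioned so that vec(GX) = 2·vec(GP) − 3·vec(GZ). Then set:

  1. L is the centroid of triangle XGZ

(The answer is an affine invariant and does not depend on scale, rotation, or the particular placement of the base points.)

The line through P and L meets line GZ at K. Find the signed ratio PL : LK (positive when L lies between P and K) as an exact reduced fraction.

PL:LK = 1/2

Work in coordinates with G = (0, 0), P = (1, 0), Z = (0, 1), X = (2, -3).
1. L is the centroid of triangle XGZ ⇒ L = (2/3, -2/3)
line PL meets GZ at K = (0, -2)
L = P + t·(K−P) with t = 1/3, so PL:LK = 1/3:2/3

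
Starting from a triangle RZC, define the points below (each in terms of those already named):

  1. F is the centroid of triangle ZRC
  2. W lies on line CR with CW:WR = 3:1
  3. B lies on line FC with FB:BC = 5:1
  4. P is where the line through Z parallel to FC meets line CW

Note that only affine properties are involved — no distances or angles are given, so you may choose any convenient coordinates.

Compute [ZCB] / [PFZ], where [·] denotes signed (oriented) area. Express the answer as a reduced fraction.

[ZCB]:[PFZ] = 1/18

Assign R = (0, 0), Z = (1, 0), C = (0, 1) — the answer is frame-independent, so this choice is without loss of generality.
1. F is the centroid of triangle ZRC ⇒ F = (1/3, 1/3)
2. W lies on line CR with CW:WR = 3:1 ⇒ W = (0, 1/4)
3. B lies on line FC with FB:BC = 5:1 ⇒ B = (1/18, 8/9)
4. P is where the line through Z parallel to FC meets line CW ⇒ P = (0, 2)
2·[ZCB] = 1/18, 2·[PFZ] = 1
[ZCB]:[PFZ] = 1/18:1 = 1/18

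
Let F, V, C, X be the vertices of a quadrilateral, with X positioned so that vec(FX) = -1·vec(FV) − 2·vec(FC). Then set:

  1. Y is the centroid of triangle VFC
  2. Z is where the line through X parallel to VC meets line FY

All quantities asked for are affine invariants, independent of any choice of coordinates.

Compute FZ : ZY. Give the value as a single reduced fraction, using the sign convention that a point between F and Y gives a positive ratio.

Choose coordinates F = (0, 0), V = (1, 0), C = (0, 1), X = (-1, -2).
1. Y is the centroid of triangle VFC ⇒ Y = (1/3, 1/3)
2. Z is where the line through X parallel to VC meets line FY ⇒ Z = (-3/2, -3/2)
Z = F + t·(Y−F) with t = -9/2, so FZ:ZY = t:(1−t) = -9/2:11/2

FZ:ZY = -9/11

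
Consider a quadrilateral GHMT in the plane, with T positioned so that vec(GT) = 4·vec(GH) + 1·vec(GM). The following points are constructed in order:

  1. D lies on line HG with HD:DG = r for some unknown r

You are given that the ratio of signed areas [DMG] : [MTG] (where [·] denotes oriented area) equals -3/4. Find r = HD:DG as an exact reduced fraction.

Choose coordinates G = (0, 0), H = (1, 0), M = (0, 1), T = (4, 1).
1. With HD:DG = r, write λ = r/(r+1) so D = H + λ·(G−H); D is affine-linear in λ
Every point depending on D is an affine combination of D and λ-independent points, so each such coordinate is linear in λ; the λ² term in each signed area is a multiple of (G−H)×(G−H) = 0, so 2·[DMG] and 2·[MTG] are each linear in λ. Evaluating at λ=0 and λ=1:
  2·[DMG] = −λ + 1,   2·[MTG] = -4
So [DMG]:[MTG] = (−λ + 1) / (-4). Setting this equal to -3/4:
  −λ + 1 = -3/4·(-4)  ⇒  λ = -2
Then r = λ/(1−λ) = (-2)/(3) = -2/3. Check: with r = -2/3, D = (3, 0) and [DMG]:[MTG] = -3/4 as required.

r = -2/3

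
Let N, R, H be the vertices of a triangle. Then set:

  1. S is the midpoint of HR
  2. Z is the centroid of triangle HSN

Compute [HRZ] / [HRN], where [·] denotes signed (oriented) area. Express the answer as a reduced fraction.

Choose coordinates N = (0, 0), R = (1, 0), H = (0, 1).
1. S is the midpoint of HR ⇒ S = (1/2, 1/2)
2. Z is the centroid of triangle HSN ⇒ Z = (1/6, 1/2)
2·[HRZ] = -1/3, 2·[HRN] = -1
[HRZ]:[HRN] = -1/3:-1 = 1/3

[HRZ]:[HRN] = 1/3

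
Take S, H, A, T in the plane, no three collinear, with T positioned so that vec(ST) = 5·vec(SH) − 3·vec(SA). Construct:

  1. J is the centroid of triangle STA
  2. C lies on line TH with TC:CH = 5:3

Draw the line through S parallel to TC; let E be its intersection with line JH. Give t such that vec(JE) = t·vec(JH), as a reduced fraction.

t = -7/2

Choose coordinates S = (0, 0), H = (1, 0), A = (0, 1), T = (5, -3).
1. J is the centroid of triangle STA ⇒ J = (5/3, -2/3)
2. C lies on line TH with TC:CH = 5:3 ⇒ C = (5/2, -9/8)
through S parallel to TC: direction (-5/2, 15/8); meets JH at E = (4, -3)
E = J + t·(H−J) with t = -7/2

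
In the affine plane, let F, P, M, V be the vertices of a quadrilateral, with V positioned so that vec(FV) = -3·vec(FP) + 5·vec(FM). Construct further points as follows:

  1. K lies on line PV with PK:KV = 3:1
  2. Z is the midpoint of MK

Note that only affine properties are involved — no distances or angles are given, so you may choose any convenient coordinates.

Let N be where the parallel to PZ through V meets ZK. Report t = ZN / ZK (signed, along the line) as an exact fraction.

Assign F = (0, 0), P = (1, 0), M = (0, 1), V = (-3, 5) — the answer is frame-independent, so this choice is without loss of generality.
1. K lies on line PV with PK:KV = 3:1 ⇒ K = (-2, 15/4)
2. Z is the midpoint of MK ⇒ Z = (-1, 19/8)
through V parallel to PZ: direction (-2, 19/8); meets ZK at N = (-7/3, 101/24)
N = Z + t·(K−Z) with t = 4/3

t = 4/3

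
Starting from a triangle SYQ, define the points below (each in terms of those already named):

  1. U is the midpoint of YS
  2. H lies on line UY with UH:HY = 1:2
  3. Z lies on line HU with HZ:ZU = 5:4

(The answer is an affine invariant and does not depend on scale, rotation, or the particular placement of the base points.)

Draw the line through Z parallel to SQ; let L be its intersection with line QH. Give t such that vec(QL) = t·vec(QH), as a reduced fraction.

Work in coordinates with S = (0, 0), Y = (1, 0), Q = (0, 1).
1. U is the midpoint of YS ⇒ U = (1/2, 0)
2. H lies on line UY with UH:HY = 1:2 ⇒ H = (2/3, 0)
3. Z lies on line HU with HZ:ZU = 5:4 ⇒ Z = (31/54, 0)
through Z parallel to SQ: direction (0, 1); meets QH at L = (31/54, 5/36)
L = Q + t·(H−Q) with t = 31/36

t = 31/36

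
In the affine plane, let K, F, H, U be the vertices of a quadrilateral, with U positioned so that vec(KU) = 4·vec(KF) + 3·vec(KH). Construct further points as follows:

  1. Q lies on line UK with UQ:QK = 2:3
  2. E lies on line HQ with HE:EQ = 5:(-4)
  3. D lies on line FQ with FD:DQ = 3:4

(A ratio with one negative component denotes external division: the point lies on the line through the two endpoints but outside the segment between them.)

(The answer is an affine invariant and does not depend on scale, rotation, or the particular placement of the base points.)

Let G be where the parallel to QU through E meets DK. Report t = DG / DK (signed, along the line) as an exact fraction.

Assign K = (0, 0), F = (1, 0), H = (0, 1), U = (4, 3) — the answer is frame-independent, so this choice is without loss of generality.
1. Q lies on line UK with UQ:QK = 2:3 ⇒ Q = (12/5, 9/5)
2. E lies on line HQ with HE:EQ = 5:(-4) ⇒ E = (12, 5)
3. D lies on line FQ with FD:DQ = 3:4 ⇒ D = (8/5, 27/35)
through E parallel to QU: direction (8/5, 6/5); meets DK at G = (224/15, 36/5)
G = D + t·(K−D) with t = -25/3

t = -25/3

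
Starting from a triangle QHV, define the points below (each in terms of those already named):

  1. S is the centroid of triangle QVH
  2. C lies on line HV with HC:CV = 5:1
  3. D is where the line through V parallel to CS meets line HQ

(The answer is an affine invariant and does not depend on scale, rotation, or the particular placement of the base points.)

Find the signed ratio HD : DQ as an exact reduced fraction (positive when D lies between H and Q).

HD:DQ = 2

Set Q = (0, 0), H = (1, 0), V = (0, 1); any affine frame gives the same invariant.
1. S is the centroid of triangle QVH ⇒ S = (1/3, 1/3)
2. C lies on line HV with HC:CV = 5:1 ⇒ C = (1/6, 5/6)
3. D is where the line through V parallel to CS meets line HQ ⇒ D = (1/3, 0)
D = H + t·(Q−H) with t = 2/3, so HD:DQ = t:(1−t) = 2/3:1/3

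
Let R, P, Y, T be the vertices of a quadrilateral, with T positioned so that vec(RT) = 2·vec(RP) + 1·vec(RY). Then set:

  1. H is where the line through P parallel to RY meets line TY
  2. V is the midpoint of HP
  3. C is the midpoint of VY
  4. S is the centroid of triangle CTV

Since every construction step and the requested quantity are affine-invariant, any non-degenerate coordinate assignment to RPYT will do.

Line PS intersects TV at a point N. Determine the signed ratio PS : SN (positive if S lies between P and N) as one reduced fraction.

Set R = (0, 0), P = (1, 0), Y = (0, 1), T = (2, 1); any affine frame gives the same invariant.
1. H is where the line through P parallel to RY meets line TY ⇒ H = (1, 1)
2. V is the midpoint of HP ⇒ V = (1, 1/2)
3. C is the midpoint of VY ⇒ C = (1/2, 3/4)
4. S is the centroid of triangle CTV ⇒ S = (7/6, 3/4)
line PS meets TV at N = (9/8, 9/16)
S = P + t·(N−P) with t = 4/3, so PS:SN = 4/3:-1/3

PS:SN = -4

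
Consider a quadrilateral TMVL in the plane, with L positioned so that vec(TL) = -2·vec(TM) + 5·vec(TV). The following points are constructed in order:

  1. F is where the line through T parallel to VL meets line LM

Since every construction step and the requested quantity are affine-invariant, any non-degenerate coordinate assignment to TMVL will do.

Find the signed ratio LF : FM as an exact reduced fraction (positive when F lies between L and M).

LF:FM = -1/2

Assign T = (0, 0), M = (1, 0), V = (0, 1), L = (-2, 5) — the answer is frame-independent, so this choice is without loss of generality.
1. F is where the line through T parallel to VL meets line LM ⇒ F = (-5, 10)
F = L + t·(M−L) with t = -1, so LF:FM = t:(1−t) = -1:2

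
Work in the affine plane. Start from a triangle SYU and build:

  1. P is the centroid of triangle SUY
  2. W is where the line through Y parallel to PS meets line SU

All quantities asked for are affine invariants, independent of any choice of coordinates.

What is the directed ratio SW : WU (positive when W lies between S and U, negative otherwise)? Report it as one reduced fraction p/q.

SW:WU = -1/2

Choose coordinates S = (0, 0), Y = (1, 0), U = (0, 1).
1. P is the centroid of triangle SUY ⇒ P = (1/3, 1/3)
2. W is where the line through Y parallel to PS meets line SU ⇒ W = (0, -1)
W = S + t·(U−S) with t = -1, so SW:WU = t:(1−t) = -1:2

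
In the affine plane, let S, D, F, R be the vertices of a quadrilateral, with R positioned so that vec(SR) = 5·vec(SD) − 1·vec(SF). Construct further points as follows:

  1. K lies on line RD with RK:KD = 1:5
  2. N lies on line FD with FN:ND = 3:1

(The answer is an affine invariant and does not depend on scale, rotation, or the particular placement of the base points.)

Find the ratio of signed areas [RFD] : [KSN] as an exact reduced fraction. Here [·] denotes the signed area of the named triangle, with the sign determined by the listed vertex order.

Work in coordinates with S = (0, 0), D = (1, 0), F = (0, 1), R = (5, -1).
1. K lies on line RD with RK:KD = 1:5 ⇒ K = (13/3, -5/6)
2. N lies on line FD with FN:ND = 3:1 ⇒ N = (3/4, 1/4)
2·[RFD] = 3, 2·[KSN] = -41/24
[RFD]:[KSN] = 3:-41/24 = -72/41

[RFD]:[KSN] = -72/41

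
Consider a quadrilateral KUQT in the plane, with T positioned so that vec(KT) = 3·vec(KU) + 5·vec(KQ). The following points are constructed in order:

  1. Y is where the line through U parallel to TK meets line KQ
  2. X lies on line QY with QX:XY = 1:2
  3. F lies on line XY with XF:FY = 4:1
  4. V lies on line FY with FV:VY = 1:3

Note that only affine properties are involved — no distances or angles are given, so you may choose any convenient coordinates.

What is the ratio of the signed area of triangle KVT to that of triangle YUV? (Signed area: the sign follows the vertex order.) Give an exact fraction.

Choose coordinates K = (0, 0), U = (1, 0), Q = (0, 1), T = (3, 5).
1. Y is where the line through U parallel to TK meets line KQ ⇒ Y = (0, -5/3)
2. X lies on line QY with QX:XY = 1:2 ⇒ X = (0, 1/9)
3. F lies on line XY with XF:FY = 4:1 ⇒ F = (0, -59/45)
4. V lies on line FY with FV:VY = 1:3 ⇒ V = (0, -7/5)
2·[KVT] = 21/5, 2·[YUV] = 4/15
[KVT]:[YUV] = 21/5:4/15 = 63/4

[KVT]:[YUV] = 63/4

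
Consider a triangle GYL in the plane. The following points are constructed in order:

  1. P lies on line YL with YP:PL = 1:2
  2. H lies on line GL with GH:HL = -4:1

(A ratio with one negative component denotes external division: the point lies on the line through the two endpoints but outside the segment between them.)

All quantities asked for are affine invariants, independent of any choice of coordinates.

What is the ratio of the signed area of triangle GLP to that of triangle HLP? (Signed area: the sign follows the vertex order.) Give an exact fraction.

[GLP]:[HLP] = -3

Work in coordinates with G = (0, 0), Y = (1, 0), L = (0, 1).
1. P lies on line YL with YP:PL = 1:2 ⇒ P = (2/3, 1/3)
2. H lies on line GL with GH:HL = -4:1 ⇒ H = (0, 4/3)
2·[GLP] = -2/3, 2·[HLP] = 2/9
[GLP]:[HLP] = -2/3:2/9 = -3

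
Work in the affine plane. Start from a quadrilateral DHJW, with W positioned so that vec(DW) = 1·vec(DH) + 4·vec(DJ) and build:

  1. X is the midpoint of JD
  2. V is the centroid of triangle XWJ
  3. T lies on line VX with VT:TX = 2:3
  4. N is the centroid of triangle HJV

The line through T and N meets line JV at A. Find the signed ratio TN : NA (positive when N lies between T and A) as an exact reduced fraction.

Assign D = (0, 0), H = (1, 0), J = (0, 1), W = (1, 4) — the answer is frame-independent, so this choice is without loss of generality.
1. X is the midpoint of JD ⇒ X = (0, 1/2)
2. V is the centroid of triangle XWJ ⇒ V = (1/3, 11/6)
3. T lies on line VX with VT:TX = 2:3 ⇒ T = (1/5, 13/10)
4. N is the centroid of triangle HJV ⇒ N = (4/9, 17/18)
line TN meets JV at A = (13/87, 239/174)
N = T + t·(A−T) with t = -29/6, so TN:NA = -29/6:35/6

TN:NA = -29/35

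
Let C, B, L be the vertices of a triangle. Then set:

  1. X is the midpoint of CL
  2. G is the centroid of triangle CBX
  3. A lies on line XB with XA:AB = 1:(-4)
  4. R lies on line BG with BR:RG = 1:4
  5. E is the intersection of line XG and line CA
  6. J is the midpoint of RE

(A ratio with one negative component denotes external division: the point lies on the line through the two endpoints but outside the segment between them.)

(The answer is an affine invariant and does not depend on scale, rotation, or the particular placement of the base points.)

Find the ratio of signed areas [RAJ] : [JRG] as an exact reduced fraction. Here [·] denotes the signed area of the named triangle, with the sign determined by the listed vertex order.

Work in coordinates with C = (0, 0), B = (1, 0), L = (0, 1).
1. X is the midpoint of CL ⇒ X = (0, 1/2)
2. G is the centroid of triangle CBX ⇒ G = (1/3, 1/6)
3. A lies on line XB with XA:AB = 1:(-4) ⇒ A = (-1/3, 2/3)
4. R lies on line BG with BR:RG = 1:4 ⇒ R = (13/15, 1/30)
5. E is the intersection of line XG and line CA ⇒ E = (-1/2, 1)
6. J is the midpoint of RE ⇒ J = (11/60, 31/60)
2·[RAJ] = -53/360, 2·[JRG] = -1/6
[RAJ]:[JRG] = -53/360:-1/6 = 53/60

[RAJ]:[JRG] = 53/60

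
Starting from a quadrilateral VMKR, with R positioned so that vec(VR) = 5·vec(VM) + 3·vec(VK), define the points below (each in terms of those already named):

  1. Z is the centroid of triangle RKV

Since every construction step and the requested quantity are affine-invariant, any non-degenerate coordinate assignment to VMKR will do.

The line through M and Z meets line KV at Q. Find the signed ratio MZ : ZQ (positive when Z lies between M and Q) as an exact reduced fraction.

MZ:ZQ = -2/5

Assign V = (0, 0), M = (1, 0), K = (0, 1), R = (5, 3) — the answer is frame-independent, so this choice is without loss of generality.
1. Z is the centroid of triangle RKV ⇒ Z = (5/3, 4/3)
line MZ meets KV at Q = (0, -2)
Z = M + t·(Q−M) with t = -2/3, so MZ:ZQ = -2/3:5/3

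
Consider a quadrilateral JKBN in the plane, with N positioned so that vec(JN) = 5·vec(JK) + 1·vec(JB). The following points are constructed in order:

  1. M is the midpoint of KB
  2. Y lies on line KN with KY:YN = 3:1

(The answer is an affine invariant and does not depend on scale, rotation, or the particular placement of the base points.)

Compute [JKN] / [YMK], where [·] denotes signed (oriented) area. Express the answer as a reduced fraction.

[JKN]:[YMK] = 8/15

Set J = (0, 0), K = (1, 0), B = (0, 1), N = (5, 1); any affine frame gives the same invariant.
1. M is the midpoint of KB ⇒ M = (1/2, 1/2)
2. Y lies on line KN with KY:YN = 3:1 ⇒ Y = (4, 3/4)
2·[JKN] = 1, 2·[YMK] = 15/8
[JKN]:[YMK] = 1:15/8 = 8/15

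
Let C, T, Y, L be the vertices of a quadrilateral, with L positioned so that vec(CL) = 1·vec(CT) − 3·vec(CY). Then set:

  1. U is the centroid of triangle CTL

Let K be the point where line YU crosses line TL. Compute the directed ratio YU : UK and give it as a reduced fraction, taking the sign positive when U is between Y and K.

YU:UK = 2

Choose coordinates C = (0, 0), T = (1, 0), Y = (0, 1), L = (1, -3).
1. U is the centroid of triangle CTL ⇒ U = (2/3, -1)
line YU meets TL at K = (1, -2)
U = Y + t·(K−Y) with t = 2/3, so YU:UK = 2/3:1/3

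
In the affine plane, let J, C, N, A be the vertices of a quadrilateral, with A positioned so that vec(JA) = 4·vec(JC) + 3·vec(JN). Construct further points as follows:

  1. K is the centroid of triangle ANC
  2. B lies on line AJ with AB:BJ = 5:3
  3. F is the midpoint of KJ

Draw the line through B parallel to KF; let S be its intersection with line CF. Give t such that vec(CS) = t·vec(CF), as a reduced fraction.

Set J = (0, 0), C = (1, 0), N = (0, 1), A = (4, 3); any affine frame gives the same invariant.
1. K is the centroid of triangle ANC ⇒ K = (5/3, 4/3)
2. B lies on line AJ with AB:BJ = 5:3 ⇒ B = (3/2, 9/8)
3. F is the midpoint of KJ ⇒ F = (5/6, 2/3)
through B parallel to KF: direction (-5/6, -2/3); meets CF at S = (163/192, 29/48)
S = C + t·(F−C) with t = 29/32

t = 29/32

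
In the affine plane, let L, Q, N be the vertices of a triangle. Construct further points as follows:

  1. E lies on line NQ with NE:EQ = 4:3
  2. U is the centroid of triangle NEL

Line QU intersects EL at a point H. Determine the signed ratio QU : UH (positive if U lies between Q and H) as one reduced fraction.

QU:UH = -13/4

Choose coordinates L = (0, 0), Q = (1, 0), N = (0, 1).
1. E lies on line NQ with NE:EQ = 4:3 ⇒ E = (4/7, 3/7)
2. U is the centroid of triangle NEL ⇒ U = (4/21, 10/21)
line QU meets EL at H = (40/91, 30/91)
U = Q + t·(H−Q) with t = 13/9, so QU:UH = 13/9:-4/9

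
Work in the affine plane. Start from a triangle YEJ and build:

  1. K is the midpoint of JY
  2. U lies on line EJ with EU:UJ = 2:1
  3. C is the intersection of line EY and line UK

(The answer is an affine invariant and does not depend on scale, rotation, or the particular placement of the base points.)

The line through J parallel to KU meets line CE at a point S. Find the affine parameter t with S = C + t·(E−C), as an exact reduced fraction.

t = -1/2

Set Y = (0, 0), E = (1, 0), J = (0, 1); any affine frame gives the same invariant.
1. K is the midpoint of JY ⇒ K = (0, 1/2)
2. U lies on line EJ with EU:UJ = 2:1 ⇒ U = (1/3, 2/3)
3. C is the intersection of line EY and line UK ⇒ C = (-1, 0)
through J parallel to KU: direction (1/3, 1/6); meets CE at S = (-2, 0)
S = C + t·(E−C) with t = -1/2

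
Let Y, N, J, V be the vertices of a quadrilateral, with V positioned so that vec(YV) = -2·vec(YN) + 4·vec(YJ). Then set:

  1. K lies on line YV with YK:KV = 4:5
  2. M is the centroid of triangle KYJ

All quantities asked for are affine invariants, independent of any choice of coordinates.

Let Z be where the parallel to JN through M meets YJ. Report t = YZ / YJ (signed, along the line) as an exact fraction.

t = 17/27

Work in coordinates with Y = (0, 0), N = (1, 0), J = (0, 1), V = (-2, 4).
1. K lies on line YV with YK:KV = 4:5 ⇒ K = (-8/9, 16/9)
2. M is the centroid of triangle KYJ ⇒ M = (-8/27, 25/27)
through M parallel to JN: direction (1, -1); meets YJ at Z = (0, 17/27)
Z = Y + t·(J−Y) with t = 17/27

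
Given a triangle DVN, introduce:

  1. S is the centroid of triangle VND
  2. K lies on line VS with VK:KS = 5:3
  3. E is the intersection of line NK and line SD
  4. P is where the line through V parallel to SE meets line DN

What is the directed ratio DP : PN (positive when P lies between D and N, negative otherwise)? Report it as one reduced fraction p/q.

Work in coordinates with D = (0, 0), V = (1, 0), N = (0, 1).
1. S is the centroid of triangle VND ⇒ S = (1/3, 1/3)
2. K lies on line VS with VK:KS = 5:3 ⇒ K = (7/12, 5/24)
3. E is the intersection of line NK and line SD ⇒ E = (14/33, 14/33)
4. P is where the line through V parallel to SE meets line DN ⇒ P = (0, -1)
P = D + t·(N−D) with t = -1, so DP:PN = t:(1−t) = -1:2

DP:PN = -1/2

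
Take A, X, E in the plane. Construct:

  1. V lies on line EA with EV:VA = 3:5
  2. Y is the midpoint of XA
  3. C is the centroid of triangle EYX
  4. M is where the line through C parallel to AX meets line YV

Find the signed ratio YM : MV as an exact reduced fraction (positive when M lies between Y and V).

YM:MV = 8/7

Choose coordinates A = (0, 0), X = (1, 0), E = (0, 1).
1. V lies on line EA with EV:VA = 3:5 ⇒ V = (0, 5/8)
2. Y is the midpoint of XA ⇒ Y = (1/2, 0)
3. C is the centroid of triangle EYX ⇒ C = (1/2, 1/3)
4. M is where the line through C parallel to AX meets line YV ⇒ M = (7/30, 1/3)
M = Y + t·(V−Y) with t = 8/15, so YM:MV = t:(1−t) = 8/15:7/15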